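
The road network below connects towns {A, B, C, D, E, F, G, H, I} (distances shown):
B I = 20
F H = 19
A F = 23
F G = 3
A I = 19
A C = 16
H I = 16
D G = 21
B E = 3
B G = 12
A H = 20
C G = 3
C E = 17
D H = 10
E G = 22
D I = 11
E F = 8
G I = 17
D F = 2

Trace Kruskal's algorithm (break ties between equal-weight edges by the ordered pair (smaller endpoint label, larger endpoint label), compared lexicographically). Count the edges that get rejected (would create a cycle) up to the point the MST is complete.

1

Kruskal: consider edges lightest-first.
D F (2): add — endpoints in different components.
B E (3): add — endpoints in different components.
C G (3): add — endpoints in different components.
F G (3): add — endpoints in different components.
E F (8): add — endpoints in different components.
D H (10): add — endpoints in different components.
D I (11): add — endpoints in different components.
B G (12): skip — B and G already connected.
A C (16): add — endpoints in different components.
Edges rejected before the tree was complete: 1.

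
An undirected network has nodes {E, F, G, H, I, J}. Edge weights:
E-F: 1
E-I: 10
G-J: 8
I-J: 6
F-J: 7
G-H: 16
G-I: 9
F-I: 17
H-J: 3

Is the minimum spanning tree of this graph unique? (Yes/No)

Yes

Kruskal: consider edges lightest-first.
E-F (1): add — endpoints in different components.
H-J (3): add — endpoints in different components.
I-J (6): add — endpoints in different components.
F-J (7): add — endpoints in different components.
G-J (8): add — endpoints in different components.
Every non-tree edge has weight strictly greater than the heaviest edge on the tree path between its endpoints, so the MST is unique.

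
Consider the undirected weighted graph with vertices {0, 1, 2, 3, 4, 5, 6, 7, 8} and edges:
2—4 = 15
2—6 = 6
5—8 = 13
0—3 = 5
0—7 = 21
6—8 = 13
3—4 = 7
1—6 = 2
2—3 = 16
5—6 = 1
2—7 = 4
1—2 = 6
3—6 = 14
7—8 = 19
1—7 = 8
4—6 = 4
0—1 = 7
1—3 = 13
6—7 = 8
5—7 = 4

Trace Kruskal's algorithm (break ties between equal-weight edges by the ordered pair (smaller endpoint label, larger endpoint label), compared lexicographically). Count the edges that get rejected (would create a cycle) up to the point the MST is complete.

Kruskal's algorithm — process edges by increasing weight (ties by edge label):
5—6 (1): add — endpoints in different components.
1—6 (2): add — endpoints in different components.
2—7 (4): add — endpoints in different components.
4—6 (4): add — endpoints in different components.
5—7 (4): add — endpoints in different components.
0—3 (5): add — endpoints in different components.
1—2 (6): skip — 1 and 2 already connected.
2—6 (6): skip — 2 and 6 already connected.
0—1 (7): add — endpoints in different components.
3—4 (7): skip — 3 and 4 already connected.
1—7 (8): skip — 1 and 7 already connected.
6—7 (8): skip — 6 and 7 already connected.
1—3 (13): skip — 1 and 3 already connected.
5—8 (13): add — endpoints in different components.
Edges rejected before the tree was complete: 6.

6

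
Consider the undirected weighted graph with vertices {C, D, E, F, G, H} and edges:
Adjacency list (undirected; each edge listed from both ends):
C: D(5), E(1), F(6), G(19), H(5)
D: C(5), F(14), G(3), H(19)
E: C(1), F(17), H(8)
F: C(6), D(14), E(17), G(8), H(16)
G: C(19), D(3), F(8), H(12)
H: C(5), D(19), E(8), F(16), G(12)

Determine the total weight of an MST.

Kruskal's algorithm — process edges by increasing weight (ties by edge label):
C–E (1): add. Components now {C,E} {D} {F} {G} {H}
D–G (3): add. Components now {C,E} {D,G} {F} {H}
C–D (5): add. Components now {C,D,E,G} {F} {H}
C–H (5): add. Components now {C,D,E,G,H} {F}
C–F (6): add. Components now {C,D,E,F,G,H}
MST edges: C–E, D–G, C–D, C–H, C–F; total weight 1+3+5+5+6 = 20.

20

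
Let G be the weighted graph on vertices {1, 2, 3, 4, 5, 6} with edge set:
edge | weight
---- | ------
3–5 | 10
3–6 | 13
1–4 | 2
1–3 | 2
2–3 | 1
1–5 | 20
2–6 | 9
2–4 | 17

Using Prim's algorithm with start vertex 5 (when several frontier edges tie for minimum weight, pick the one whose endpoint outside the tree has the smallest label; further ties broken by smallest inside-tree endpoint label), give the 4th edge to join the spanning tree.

Grow the tree from 5 using Prim:
Step 1: frontier [3–5 10, 1–5 20] → take 3–5 (10); add 3.
Step 2: frontier [2–3 1, 1–3 2, 3–6 13, 1–5 20] → take 2–3 (1); add 2.
Step 3: frontier [2–6 9, 2–4 17, 1–3 2, 3–6 13, 1–5 20] → take 1–3 (2); add 1.
Step 4: frontier [1–4 2, 2–6 9, 2–4 17, 3–6 13] → take 1–4 (2); add 4.
Step 5: frontier [2–6 9, 3–6 13] → take 2–6 (9); add 6.
The 4th edge added is 1–4.

1-4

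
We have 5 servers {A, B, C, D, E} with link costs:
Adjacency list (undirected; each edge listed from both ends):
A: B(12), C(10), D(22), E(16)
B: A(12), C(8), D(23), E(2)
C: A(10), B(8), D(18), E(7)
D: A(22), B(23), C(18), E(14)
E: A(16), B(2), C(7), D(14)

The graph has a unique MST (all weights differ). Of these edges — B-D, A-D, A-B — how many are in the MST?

Kruskal's algorithm — process edges by increasing weight (ties by edge label):
B-E (2): add — endpoints in different components.
C-E (7): add — endpoints in different components.
B-C (8): skip — B and C already connected.
A-C (10): add — endpoints in different components.
A-B (12): skip — A and B already connected.
D-E (14): add — endpoints in different components.
MST edge set: {B-E, C-E, A-C, D-E}.
Of the listed edges, {} are in the MST → 0.

0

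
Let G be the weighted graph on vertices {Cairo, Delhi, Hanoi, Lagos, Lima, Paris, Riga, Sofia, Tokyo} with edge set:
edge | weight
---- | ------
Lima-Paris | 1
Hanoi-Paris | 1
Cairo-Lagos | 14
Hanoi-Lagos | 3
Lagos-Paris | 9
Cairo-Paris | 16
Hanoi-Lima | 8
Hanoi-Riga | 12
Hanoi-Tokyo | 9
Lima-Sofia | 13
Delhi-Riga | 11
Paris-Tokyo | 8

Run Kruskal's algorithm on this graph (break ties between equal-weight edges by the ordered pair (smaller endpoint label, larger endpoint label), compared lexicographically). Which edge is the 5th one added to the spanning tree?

Delhi-Riga

Kruskal: consider edges lightest-first.
Hanoi-Paris (1): add — endpoints in different components.
Lima-Paris (1): add — endpoints in different components.
Hanoi-Lagos (3): add — endpoints in different components.
Hanoi-Lima (8): skip — Lima and Hanoi already connected.
Paris-Tokyo (8): add — endpoints in different components.
Hanoi-Tokyo (9): skip — Hanoi and Tokyo already connected.
Lagos-Paris (9): skip — Paris and Lagos already connected.
Delhi-Riga (11): add — endpoints in different components.
Hanoi-Riga (12): add — endpoints in different components.
Lima-Sofia (13): add — endpoints in different components.
Cairo-Lagos (14): add — endpoints in different components.
The 5th edge added is Delhi-Riga.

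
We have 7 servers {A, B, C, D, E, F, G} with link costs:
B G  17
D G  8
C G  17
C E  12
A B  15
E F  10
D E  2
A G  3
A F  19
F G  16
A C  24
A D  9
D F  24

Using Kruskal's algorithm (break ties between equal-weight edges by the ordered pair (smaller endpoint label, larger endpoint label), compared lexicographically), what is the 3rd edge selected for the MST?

Kruskal's algorithm — process edges by increasing weight (ties by edge label):
D E (2): add. Components now {A} {B} {C} {D,E} {F} {G}
A G (3): add. Components now {A,G} {B} {C} {D,E} {F}
D G (8): add. Components now {A,D,E,G} {B} {C} {F}
A D (9): skip — A and D already connected.
E F (10): add. Components now {A,D,E,F,G} {B} {C}
C E (12): add. Components now {A,C,D,E,F,G} {B}
A B (15): add. Components now {A,B,C,D,E,F,G}
The 3rd edge added is D G.

D-G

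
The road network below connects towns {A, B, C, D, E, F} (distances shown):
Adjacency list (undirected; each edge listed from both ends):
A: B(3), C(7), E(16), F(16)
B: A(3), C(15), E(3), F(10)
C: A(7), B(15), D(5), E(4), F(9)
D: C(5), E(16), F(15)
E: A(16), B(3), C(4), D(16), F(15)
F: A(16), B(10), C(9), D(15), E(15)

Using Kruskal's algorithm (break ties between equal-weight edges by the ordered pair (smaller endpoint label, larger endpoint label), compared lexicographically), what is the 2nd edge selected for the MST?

Sort edges by weight, then run Kruskal:
A–B (3): add. Components now {A,B} {C} {D} {E} {F}
B–E (3): add. Components now {A,B,E} {C} {D} {F}
C–E (4): add. Components now {A,B,C,E} {D} {F}
C–D (5): add. Components now {A,B,C,D,E} {F}
A–C (7): skip — A and C already connected.
C–F (9): add. Components now {A,B,C,D,E,F}
The 2nd edge added is B–E.

B-E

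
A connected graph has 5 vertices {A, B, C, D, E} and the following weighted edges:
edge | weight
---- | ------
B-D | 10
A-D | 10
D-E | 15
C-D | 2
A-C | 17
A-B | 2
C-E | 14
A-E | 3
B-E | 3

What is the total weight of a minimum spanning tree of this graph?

Prim, starting at E.
Step 1: cheapest edge leaving the tree is A-E (3); add A.
Step 2: cheapest edge leaving the tree is A-B (2); add B.
Step 3: cheapest edge leaving the tree is A-D (10); add D.
Step 4: cheapest edge leaving the tree is C-D (2); add C.
MST edges: A-E, A-B, A-D, C-D; total weight 3+2+10+2 = 17.

17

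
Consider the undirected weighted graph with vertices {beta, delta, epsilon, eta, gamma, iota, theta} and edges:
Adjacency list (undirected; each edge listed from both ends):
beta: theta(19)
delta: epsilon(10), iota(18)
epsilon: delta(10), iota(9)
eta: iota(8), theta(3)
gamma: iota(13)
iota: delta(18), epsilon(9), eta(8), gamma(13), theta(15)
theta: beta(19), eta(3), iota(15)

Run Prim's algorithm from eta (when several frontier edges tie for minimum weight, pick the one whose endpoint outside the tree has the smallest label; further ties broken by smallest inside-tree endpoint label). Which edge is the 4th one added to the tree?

Prim's algorithm from eta:
Step 1: cheapest edge leaving the tree is eta–theta (3); add theta.
Step 2: cheapest edge leaving the tree is eta–iota (8); add iota.
Step 3: cheapest edge leaving the tree is epsilon–iota (9); add epsilon.
Step 4: cheapest edge leaving the tree is delta–epsilon (10); add delta.
Step 5: cheapest edge leaving the tree is gamma–iota (13); add gamma.
Step 6: cheapest edge leaving the tree is beta–theta (19); add beta.
The 4th edge added is delta–epsilon.

delta-epsilon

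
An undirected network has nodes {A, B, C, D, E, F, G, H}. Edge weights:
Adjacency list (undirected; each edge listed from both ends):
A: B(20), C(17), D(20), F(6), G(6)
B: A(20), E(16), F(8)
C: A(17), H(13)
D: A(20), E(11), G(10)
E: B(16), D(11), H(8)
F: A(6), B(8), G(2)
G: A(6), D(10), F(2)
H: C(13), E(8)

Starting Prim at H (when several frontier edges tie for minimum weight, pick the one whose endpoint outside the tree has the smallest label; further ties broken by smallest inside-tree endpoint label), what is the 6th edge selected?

Prim, starting at H.
Step 1: frontier [E-H 8, C-H 13] → take E-H (8); add E.
Step 2: frontier [D-E 11, B-E 16, C-H 13] → take D-E (11); add D.
Step 3: frontier [D-G 10, A-D 20, B-E 16, C-H 13] → take D-G (10); add G.
Step 4: frontier [A-D 20, B-E 16, F-G 2, A-G 6, C-H 13] → take F-G (2); add F.
Step 5: frontier [A-D 20, B-E 16, A-F 6, B-F 8, A-G 6, C-H 13] → take A-F (6); add A.
Step 6: frontier [A-C 17, A-B 20, B-E 16, B-F 8, C-H 13] → take B-F (8); add B.
Step 7: frontier [A-C 17, C-H 13] → take C-H (13); add C.
The 6th edge added is B-F.

B-F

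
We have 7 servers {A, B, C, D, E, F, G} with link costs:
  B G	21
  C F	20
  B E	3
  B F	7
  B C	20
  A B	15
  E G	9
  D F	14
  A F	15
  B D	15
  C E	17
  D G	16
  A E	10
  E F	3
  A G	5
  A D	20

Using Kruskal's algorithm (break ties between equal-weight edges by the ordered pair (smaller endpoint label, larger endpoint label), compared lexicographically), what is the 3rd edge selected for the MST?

A-G

Kruskal's algorithm — process edges by increasing weight (ties by edge label):
B E (3): add. Components now {A} {B,E} {C} {D} {F} {G}
E F (3): add. Components now {A} {B,E,F} {C} {D} {G}
A G (5): add. Components now {A,G} {B,E,F} {C} {D}
B F (7): skip — B and F already connected.
E G (9): add. Components now {A,B,E,F,G} {C} {D}
A E (10): skip — A and E already connected.
D F (14): add. Components now {A,B,D,E,F,G} {C}
A B (15): skip — A and B already connected.
A F (15): skip — A and F already connected.
B D (15): skip — B and D already connected.
D G (16): skip — D and G already connected.
C E (17): add. Components now {A,B,C,D,E,F,G}
The 3rd edge added is A G.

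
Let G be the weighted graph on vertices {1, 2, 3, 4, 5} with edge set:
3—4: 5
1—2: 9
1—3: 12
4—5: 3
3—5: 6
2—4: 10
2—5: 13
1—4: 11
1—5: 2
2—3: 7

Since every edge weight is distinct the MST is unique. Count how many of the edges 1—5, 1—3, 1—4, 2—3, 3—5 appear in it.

Kruskal's algorithm — process edges by increasing weight (ties by edge label):
1—5 (2): add. Components now {1,5} {2} {3} {4}
4—5 (3): add. Components now {1,4,5} {2} {3}
3—4 (5): add. Components now {1,3,4,5} {2}
3—5 (6): skip — 3 and 5 already connected.
2—3 (7): add. Components now {1,2,3,4,5}
MST edge set: {1—5, 4—5, 3—4, 2—3}.
Of the listed edges, {1—5, 2—3} are in the MST → 2.

2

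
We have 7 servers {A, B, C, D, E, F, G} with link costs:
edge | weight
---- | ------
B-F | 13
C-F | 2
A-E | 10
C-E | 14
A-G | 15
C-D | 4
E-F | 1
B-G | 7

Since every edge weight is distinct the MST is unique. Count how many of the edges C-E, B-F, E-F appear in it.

2

Sort edges by weight, then run Kruskal:
E-F (1): add — endpoints in different components.
C-F (2): add — endpoints in different components.
C-D (4): add — endpoints in different components.
B-G (7): add — endpoints in different components.
A-E (10): add — endpoints in different components.
B-F (13): add — endpoints in different components.
MST edge set: {E-F, C-F, C-D, B-G, A-E, B-F}.
Of the listed edges, {B-F, E-F} are in the MST → 2.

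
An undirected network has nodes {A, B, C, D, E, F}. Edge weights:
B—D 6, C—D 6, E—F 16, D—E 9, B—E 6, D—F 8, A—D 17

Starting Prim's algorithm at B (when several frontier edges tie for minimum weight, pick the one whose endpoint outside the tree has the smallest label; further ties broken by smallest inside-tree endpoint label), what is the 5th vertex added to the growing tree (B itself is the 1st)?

F

Grow the tree from B using Prim:
Step 1: cheapest edge leaving the tree is B—D (6); add D.
Step 2: cheapest edge leaving the tree is C—D (6); add C.
Step 3: cheapest edge leaving the tree is B—E (6); add E.
Step 4: cheapest edge leaving the tree is D—F (8); add F.
Step 5: cheapest edge leaving the tree is A—D (17); add A.
Vertex order: B, D, C, E, F, A. The 5th vertex is F.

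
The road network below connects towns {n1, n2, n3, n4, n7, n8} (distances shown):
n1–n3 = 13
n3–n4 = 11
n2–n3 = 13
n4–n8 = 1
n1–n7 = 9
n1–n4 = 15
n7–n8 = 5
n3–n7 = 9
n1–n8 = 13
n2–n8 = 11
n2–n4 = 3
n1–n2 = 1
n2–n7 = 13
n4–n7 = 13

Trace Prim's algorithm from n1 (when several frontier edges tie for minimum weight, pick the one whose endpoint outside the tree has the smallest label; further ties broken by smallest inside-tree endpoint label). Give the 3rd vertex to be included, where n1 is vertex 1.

Prim's algorithm from n1:
Step 1: frontier [n1–n2 1, n1–n7 9, n1–n3 13, n1–n8 13, n1–n4 15] → take n1–n2 (1); add n2.
Step 2: frontier [n1–n7 9, n1–n3 13, n1–n8 13, n1–n4 15, n2–n4 3, n2–n8 11, n2–n3 13, n2–n7 13] → take n2–n4 (3); add n4.
Step 3: frontier [n1–n7 9, n1–n3 13, n1–n8 13, n2–n8 11, n2–n3 13, n2–n7 13, n4–n8 1, n3–n4 11, n4–n7 13] → take n4–n8 (1); add n8.
Step 4: frontier [n1–n7 9, n1–n3 13, n2–n3 13, n2–n7 13, n3–n4 11, n4–n7 13, n7–n8 5] → take n7–n8 (5); add n7.
Step 5: frontier [n1–n3 13, n2–n3 13, n3–n4 11, n3–n7 9] → take n3–n7 (9); add n3.
Vertex order: n1, n2, n4, n8, n7, n3. The 3rd vertex is n4.

n4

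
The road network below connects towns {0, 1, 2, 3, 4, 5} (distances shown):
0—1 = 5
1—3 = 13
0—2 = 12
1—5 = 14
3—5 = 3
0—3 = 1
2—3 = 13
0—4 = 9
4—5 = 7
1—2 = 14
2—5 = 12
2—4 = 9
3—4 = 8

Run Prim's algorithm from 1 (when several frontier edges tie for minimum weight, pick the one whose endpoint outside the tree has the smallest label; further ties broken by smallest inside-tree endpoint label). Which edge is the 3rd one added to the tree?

Prim's algorithm from 1:
Step 1: frontier [0—1 5, 1—3 13, 1—2 14, 1—5 14] → take 0—1 (5); add 0.
Step 2: frontier [0—3 1, 0—4 9, 0—2 12, 1—3 13, 1—2 14, 1—5 14] → take 0—3 (1); add 3.
Step 3: frontier [0—4 9, 0—2 12, 1—2 14, 1—5 14, 3—5 3, 3—4 8, 2—3 13] → take 3—5 (3); add 5.
Step 4: frontier [0—4 9, 0—2 12, 1—2 14, 3—4 8, 2—3 13, 4—5 7, 2—5 12] → take 4—5 (7); add 4.
Step 5: frontier [0—2 12, 1—2 14, 2—3 13, 2—4 9, 2—5 12] → take 2—4 (9); add 2.
The 3rd edge added is 3—5.

3-5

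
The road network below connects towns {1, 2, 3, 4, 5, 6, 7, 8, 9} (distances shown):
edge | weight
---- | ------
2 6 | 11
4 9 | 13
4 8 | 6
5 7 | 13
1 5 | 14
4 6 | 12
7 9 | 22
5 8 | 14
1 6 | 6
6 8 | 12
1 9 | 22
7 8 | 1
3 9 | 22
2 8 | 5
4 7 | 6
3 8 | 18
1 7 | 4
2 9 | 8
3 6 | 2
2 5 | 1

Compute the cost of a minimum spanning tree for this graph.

33

Prim, starting at 4.
Step 1: cheapest edge leaving the tree is 4 7 (6); add 7.
Step 2: cheapest edge leaving the tree is 7 8 (1); add 8.
Step 3: cheapest edge leaving the tree is 1 7 (4); add 1.
Step 4: cheapest edge leaving the tree is 2 8 (5); add 2.
Step 5: cheapest edge leaving the tree is 2 5 (1); add 5.
Step 6: cheapest edge leaving the tree is 1 6 (6); add 6.
Step 7: cheapest edge leaving the tree is 3 6 (2); add 3.
Step 8: cheapest edge leaving the tree is 2 9 (8); add 9.
MST edges: 4 7, 7 8, 1 7, 2 8, 2 5, 1 6, 3 6, 2 9; total weight 6+1+4+5+1+6+2+8 = 33.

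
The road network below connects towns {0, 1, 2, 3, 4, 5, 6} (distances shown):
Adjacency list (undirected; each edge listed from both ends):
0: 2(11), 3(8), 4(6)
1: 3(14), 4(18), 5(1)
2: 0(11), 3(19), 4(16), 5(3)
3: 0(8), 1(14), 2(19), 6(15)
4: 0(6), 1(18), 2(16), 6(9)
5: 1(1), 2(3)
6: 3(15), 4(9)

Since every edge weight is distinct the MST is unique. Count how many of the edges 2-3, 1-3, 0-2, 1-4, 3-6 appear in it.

1

Sort edges by weight, then run Kruskal:
1-5 (1): add. Components now {0} {1,5} {2} {3} {4} {6}
2-5 (3): add. Components now {0} {1,2,5} {3} {4} {6}
0-4 (6): add. Components now {0,4} {1,2,5} {3} {6}
0-3 (8): add. Components now {0,3,4} {1,2,5} {6}
4-6 (9): add. Components now {0,3,4,6} {1,2,5}
0-2 (11): add. Components now {0,1,2,3,4,5,6}
MST edge set: {1-5, 2-5, 0-4, 0-3, 4-6, 0-2}.
Of the listed edges, {0-2} are in the MST → 1.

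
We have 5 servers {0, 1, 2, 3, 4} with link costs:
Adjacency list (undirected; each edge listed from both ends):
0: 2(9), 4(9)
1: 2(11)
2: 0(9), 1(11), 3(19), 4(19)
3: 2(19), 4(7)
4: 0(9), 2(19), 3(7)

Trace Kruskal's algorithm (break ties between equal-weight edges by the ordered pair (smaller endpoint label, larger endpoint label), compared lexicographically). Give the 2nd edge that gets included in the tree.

Kruskal: consider edges lightest-first.
3-4 (7): add. Components now {0} {1} {2} {3,4}
0-2 (9): add. Components now {0,2} {1} {3,4}
0-4 (9): add. Components now {0,2,3,4} {1}
1-2 (11): add. Components now {0,1,2,3,4}
The 2nd edge added is 0-2.

0-2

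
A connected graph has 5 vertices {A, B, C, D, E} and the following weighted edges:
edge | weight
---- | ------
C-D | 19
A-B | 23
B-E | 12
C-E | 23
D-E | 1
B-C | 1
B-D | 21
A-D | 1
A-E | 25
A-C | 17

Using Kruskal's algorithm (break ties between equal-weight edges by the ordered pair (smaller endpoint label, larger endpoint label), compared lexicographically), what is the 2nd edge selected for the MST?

Kruskal: consider edges lightest-first.
A-D (1): add. Components now {A,D} {B} {C} {E}
B-C (1): add. Components now {A,D} {B,C} {E}
D-E (1): add. Components now {A,D,E} {B,C}
B-E (12): add. Components now {A,B,C,D,E}
The 2nd edge added is B-C.

B-C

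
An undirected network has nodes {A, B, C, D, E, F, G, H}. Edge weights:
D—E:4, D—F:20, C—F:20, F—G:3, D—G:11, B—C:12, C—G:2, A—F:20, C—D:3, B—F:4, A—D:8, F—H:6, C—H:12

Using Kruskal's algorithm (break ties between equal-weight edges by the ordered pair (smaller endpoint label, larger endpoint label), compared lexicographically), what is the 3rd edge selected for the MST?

Sort edges by weight, then run Kruskal:
C—G (2): add — endpoints in different components.
C—D (3): add — endpoints in different components.
F—G (3): add — endpoints in different components.
B—F (4): add — endpoints in different components.
D—E (4): add — endpoints in different components.
F—H (6): add — endpoints in different components.
A—D (8): add — endpoints in different components.
The 3rd edge added is F—G.

F-G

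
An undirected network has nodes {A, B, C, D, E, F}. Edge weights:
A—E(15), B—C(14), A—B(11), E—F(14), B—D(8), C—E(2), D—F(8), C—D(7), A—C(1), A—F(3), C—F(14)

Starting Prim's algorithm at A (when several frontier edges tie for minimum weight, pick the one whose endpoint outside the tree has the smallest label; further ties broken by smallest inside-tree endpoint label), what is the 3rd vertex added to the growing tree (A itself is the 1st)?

Grow the tree from A using Prim:
Step 1: cheapest edge leaving the tree is A—C (1); add C.
Step 2: cheapest edge leaving the tree is C—E (2); add E.
Step 3: cheapest edge leaving the tree is A—F (3); add F.
Step 4: cheapest edge leaving the tree is C—D (7); add D.
Step 5: cheapest edge leaving the tree is B—D (8); add B.
Vertex order: A, C, E, F, D, B. The 3rd vertex is E.

E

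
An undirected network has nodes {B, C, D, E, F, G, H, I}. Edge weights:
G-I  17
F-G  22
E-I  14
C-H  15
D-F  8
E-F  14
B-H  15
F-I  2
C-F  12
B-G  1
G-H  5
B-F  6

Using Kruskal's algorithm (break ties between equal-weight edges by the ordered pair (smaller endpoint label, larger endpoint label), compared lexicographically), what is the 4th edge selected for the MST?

Kruskal: consider edges lightest-first.
B-G (1): add — endpoints in different components.
F-I (2): add — endpoints in different components.
G-H (5): add — endpoints in different components.
B-F (6): add — endpoints in different components.
D-F (8): add — endpoints in different components.
C-F (12): add — endpoints in different components.
E-F (14): add — endpoints in different components.
The 4th edge added is B-F.

B-F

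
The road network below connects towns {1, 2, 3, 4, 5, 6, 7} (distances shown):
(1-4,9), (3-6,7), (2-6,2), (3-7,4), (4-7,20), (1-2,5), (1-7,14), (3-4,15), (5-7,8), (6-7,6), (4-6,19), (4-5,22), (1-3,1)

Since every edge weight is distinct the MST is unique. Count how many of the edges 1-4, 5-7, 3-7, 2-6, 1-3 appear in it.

Kruskal: consider edges lightest-first.
1-3 (1): add. Components now {1,3} {2} {4} {5} {6} {7}
2-6 (2): add. Components now {1,3} {2,6} {4} {5} {7}
3-7 (4): add. Components now {1,3,7} {2,6} {4} {5}
1-2 (5): add. Components now {1,2,3,6,7} {4} {5}
6-7 (6): skip — 6 and 7 already connected.
3-6 (7): skip — 3 and 6 already connected.
5-7 (8): add. Components now {1,2,3,5,6,7} {4}
1-4 (9): add. Components now {1,2,3,4,5,6,7}
MST edge set: {1-3, 2-6, 3-7, 1-2, 5-7, 1-4}.
Of the listed edges, {1-4, 5-7, 3-7, 2-6, 1-3} are in the MST → 5.

5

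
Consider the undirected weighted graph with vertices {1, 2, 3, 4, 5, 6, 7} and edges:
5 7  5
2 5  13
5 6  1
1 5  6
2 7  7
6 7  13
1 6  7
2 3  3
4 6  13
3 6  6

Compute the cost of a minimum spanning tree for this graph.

34

Sort edges by weight, then run Kruskal:
5 6 (1): add — endpoints in different components.
2 3 (3): add — endpoints in different components.
5 7 (5): add — endpoints in different components.
1 5 (6): add — endpoints in different components.
3 6 (6): add — endpoints in different components.
1 6 (7): skip — 1 and 6 already connected.
2 7 (7): skip — 2 and 7 already connected.
2 5 (13): skip — 2 and 5 already connected.
4 6 (13): add — endpoints in different components.
MST edges: 5 6, 2 3, 5 7, 1 5, 3 6, 4 6; total weight 1+3+5+6+6+13 = 34.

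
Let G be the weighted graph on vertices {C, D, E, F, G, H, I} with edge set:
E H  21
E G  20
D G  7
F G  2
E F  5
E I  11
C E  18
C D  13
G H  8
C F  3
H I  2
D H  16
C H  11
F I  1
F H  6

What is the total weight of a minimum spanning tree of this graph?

Grow the tree from H using Prim:
Step 1: cheapest edge leaving the tree is H I (2); add I.
Step 2: cheapest edge leaving the tree is F I (1); add F.
Step 3: cheapest edge leaving the tree is F G (2); add G.
Step 4: cheapest edge leaving the tree is C F (3); add C.
Step 5: cheapest edge leaving the tree is E F (5); add E.
Step 6: cheapest edge leaving the tree is D G (7); add D.
MST edges: H I, F I, F G, C F, E F, D G; total weight 2+1+2+3+5+7 = 20.

20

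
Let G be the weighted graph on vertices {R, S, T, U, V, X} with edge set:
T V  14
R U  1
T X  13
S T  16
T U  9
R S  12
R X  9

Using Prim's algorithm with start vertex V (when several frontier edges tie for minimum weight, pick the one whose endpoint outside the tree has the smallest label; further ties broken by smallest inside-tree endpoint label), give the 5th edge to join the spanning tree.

Prim, starting at V.
Step 1: cheapest edge leaving the tree is T V (14); add T.
Step 2: cheapest edge leaving the tree is T U (9); add U.
Step 3: cheapest edge leaving the tree is R U (1); add R.
Step 4: cheapest edge leaving the tree is R X (9); add X.
Step 5: cheapest edge leaving the tree is R S (12); add S.
The 5th edge added is R S.

R-S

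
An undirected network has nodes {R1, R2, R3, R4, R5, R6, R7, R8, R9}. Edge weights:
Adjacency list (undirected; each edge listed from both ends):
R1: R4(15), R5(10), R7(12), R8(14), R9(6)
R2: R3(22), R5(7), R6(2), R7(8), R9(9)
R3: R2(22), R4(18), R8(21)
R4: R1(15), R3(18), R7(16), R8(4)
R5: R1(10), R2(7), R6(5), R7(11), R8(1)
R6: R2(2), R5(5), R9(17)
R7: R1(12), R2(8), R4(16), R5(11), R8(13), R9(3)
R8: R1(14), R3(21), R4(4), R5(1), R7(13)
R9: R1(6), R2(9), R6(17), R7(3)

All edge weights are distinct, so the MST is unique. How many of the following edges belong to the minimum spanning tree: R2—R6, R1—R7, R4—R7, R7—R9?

Kruskal: consider edges lightest-first.
R5—R8 (1): add — endpoints in different components.
R2—R6 (2): add — endpoints in different components.
R7—R9 (3): add — endpoints in different components.
R4—R8 (4): add — endpoints in different components.
R5—R6 (5): add — endpoints in different components.
R1—R9 (6): add — endpoints in different components.
R2—R5 (7): skip — R2 and R5 already connected.
R2—R7 (8): add — endpoints in different components.
R2—R9 (9): skip — R2 and R9 already connected.
R1—R5 (10): skip — R5 and R1 already connected.
R5—R7 (11): skip — R5 and R7 already connected.
R1—R7 (12): skip — R7 and R1 already connected.
R7—R8 (13): skip — R8 and R7 already connected.
R1—R8 (14): skip — R8 and R1 already connected.
R1—R4 (15): skip — R4 and R1 already connected.
R4—R7 (16): skip — R4 and R7 already connected.
R6—R9 (17): skip — R6 and R9 already connected.
R3—R4 (18): add — endpoints in different components.
MST edge set: {R5—R8, R2—R6, R7—R9, R4—R8, R5—R6, R1—R9, R2—R7, R3—R4}.
Of the listed edges, {R2—R6, R7—R9} are in the MST → 2.

2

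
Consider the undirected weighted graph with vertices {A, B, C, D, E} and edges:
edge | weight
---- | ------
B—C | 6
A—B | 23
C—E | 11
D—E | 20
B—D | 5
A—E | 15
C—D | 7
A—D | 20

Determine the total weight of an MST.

Sort edges by weight, then run Kruskal:
B—D (5): add — endpoints in different components.
B—C (6): add — endpoints in different components.
C—D (7): skip — C and D already connected.
C—E (11): add — endpoints in different components.
A—E (15): add — endpoints in different components.
MST edges: B—D, B—C, C—E, A—E; total weight 5+6+11+15 = 37.

37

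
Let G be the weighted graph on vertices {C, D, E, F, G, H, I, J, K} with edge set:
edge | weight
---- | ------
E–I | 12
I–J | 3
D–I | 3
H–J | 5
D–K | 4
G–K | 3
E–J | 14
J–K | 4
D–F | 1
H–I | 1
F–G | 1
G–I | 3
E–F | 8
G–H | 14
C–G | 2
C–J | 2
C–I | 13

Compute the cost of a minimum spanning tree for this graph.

Sort edges by weight, then run Kruskal:
D–F (1): add — endpoints in different components.
F–G (1): add — endpoints in different components.
H–I (1): add — endpoints in different components.
C–G (2): add — endpoints in different components.
C–J (2): add — endpoints in different components.
D–I (3): add — endpoints in different components.
G–I (3): skip — G and I already connected.
G–K (3): add — endpoints in different components.
I–J (3): skip — I and J already connected.
D–K (4): skip — D and K already connected.
J–K (4): skip — J and K already connected.
H–J (5): skip — H and J already connected.
E–F (8): add — endpoints in different components.
MST edges: D–F, F–G, H–I, C–G, C–J, D–I, G–K, E–F; total weight 1+1+1+2+2+3+3+8 = 21.

21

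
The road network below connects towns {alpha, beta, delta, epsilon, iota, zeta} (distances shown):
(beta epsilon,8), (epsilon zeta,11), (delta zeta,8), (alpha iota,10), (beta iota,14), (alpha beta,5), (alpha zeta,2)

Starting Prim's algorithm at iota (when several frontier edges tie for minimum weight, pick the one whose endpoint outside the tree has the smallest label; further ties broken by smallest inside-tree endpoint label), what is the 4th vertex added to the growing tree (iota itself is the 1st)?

Prim's algorithm from iota:
Step 1: frontier [alpha iota 10, beta iota 14] → take alpha iota (10); add alpha.
Step 2: frontier [alpha zeta 2, alpha beta 5, beta iota 14] → take alpha zeta (2); add zeta.
Step 3: frontier [alpha beta 5, beta iota 14, delta zeta 8, epsilon zeta 11] → take alpha beta (5); add beta.
Step 4: frontier [beta epsilon 8, delta zeta 8, epsilon zeta 11] → take delta zeta (8); add delta.
Step 5: frontier [beta epsilon 8, epsilon zeta 11] → take beta epsilon (8); add epsilon.
Vertex order: iota, alpha, zeta, beta, delta, epsilon. The 4th vertex is beta.

beta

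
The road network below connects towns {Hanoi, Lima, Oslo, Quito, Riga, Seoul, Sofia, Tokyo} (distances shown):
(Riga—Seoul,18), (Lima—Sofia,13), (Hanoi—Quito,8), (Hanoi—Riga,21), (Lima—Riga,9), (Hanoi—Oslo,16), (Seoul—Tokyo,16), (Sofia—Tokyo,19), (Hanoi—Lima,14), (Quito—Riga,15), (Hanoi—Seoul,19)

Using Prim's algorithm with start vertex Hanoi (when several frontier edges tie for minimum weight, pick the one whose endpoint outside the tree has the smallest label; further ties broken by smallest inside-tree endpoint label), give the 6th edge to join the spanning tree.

Riga-Seoul

Prim, starting at Hanoi.
Step 1: frontier [Hanoi—Quito 8, Hanoi—Lima 14, Hanoi—Oslo 16, Hanoi—Seoul 19, Hanoi—Riga 21] → take Hanoi—Quito (8); add Quito.
Step 2: frontier [Hanoi—Lima 14, Hanoi—Oslo 16, Hanoi—Seoul 19, Hanoi—Riga 21, Quito—Riga 15] → take Hanoi—Lima (14); add Lima.
Step 3: frontier [Hanoi—Oslo 16, Hanoi—Seoul 19, Hanoi—Riga 21, Lima—Riga 9, Lima—Sofia 13, Quito—Riga 15] → take Lima—Riga (9); add Riga.
Step 4: frontier [Hanoi—Oslo 16, Hanoi—Seoul 19, Lima—Sofia 13, Riga—Seoul 18] → take Lima—Sofia (13); add Sofia.
Step 5: frontier [Hanoi—Oslo 16, Hanoi—Seoul 19, Riga—Seoul 18, Sofia—Tokyo 19] → take Hanoi—Oslo (16); add Oslo.
Step 6: frontier [Hanoi—Seoul 19, Riga—Seoul 18, Sofia—Tokyo 19] → take Riga—Seoul (18); add Seoul.
Step 7: frontier [Seoul—Tokyo 16, Sofia—Tokyo 19] → take Seoul—Tokyo (16); add Tokyo.
The 6th edge added is Riga—Seoul.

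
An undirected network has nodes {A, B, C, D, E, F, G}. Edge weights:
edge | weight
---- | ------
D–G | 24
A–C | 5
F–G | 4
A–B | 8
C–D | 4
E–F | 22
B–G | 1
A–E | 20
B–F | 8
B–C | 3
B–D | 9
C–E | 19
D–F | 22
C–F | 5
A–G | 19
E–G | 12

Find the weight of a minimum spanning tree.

Kruskal: consider edges lightest-first.
B–G (1): add. Components now {A} {B,G} {C} {D} {E} {F}
B–C (3): add. Components now {A} {B,C,G} {D} {E} {F}
C–D (4): add. Components now {A} {B,C,D,G} {E} {F}
F–G (4): add. Components now {A} {B,C,D,F,G} {E}
A–C (5): add. Components now {A,B,C,D,F,G} {E}
C–F (5): skip — C and F already connected.
A–B (8): skip — A and B already connected.
B–F (8): skip — B and F already connected.
B–D (9): skip — B and D already connected.
E–G (12): add. Components now {A,B,C,D,E,F,G}
MST edges: B–G, B–C, C–D, F–G, A–C, E–G; total weight 1+3+4+4+5+12 = 29.

29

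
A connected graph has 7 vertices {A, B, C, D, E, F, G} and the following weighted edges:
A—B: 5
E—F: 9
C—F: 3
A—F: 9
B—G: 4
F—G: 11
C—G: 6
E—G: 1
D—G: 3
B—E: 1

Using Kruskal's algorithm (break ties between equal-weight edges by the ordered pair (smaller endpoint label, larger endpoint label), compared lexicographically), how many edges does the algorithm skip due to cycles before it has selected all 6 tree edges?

1

Sort edges by weight, then run Kruskal:
B—E (1): add. Components now {A} {B,E} {C} {D} {F} {G}
E—G (1): add. Components now {A} {B,E,G} {C} {D} {F}
C—F (3): add. Components now {A} {B,E,G} {C,F} {D}
D—G (3): add. Components now {A} {B,D,E,G} {C,F}
B—G (4): skip — B and G already connected.
A—B (5): add. Components now {A,B,D,E,G} {C,F}
C—G (6): add. Components now {A,B,C,D,E,F,G}
Edges rejected before the tree was complete: 1.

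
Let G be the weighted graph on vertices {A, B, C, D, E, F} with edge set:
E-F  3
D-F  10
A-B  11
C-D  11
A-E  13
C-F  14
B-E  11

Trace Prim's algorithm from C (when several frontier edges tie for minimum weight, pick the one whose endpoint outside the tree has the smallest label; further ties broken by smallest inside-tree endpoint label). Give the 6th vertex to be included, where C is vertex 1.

Prim, starting at C.
Step 1: frontier [C-D 11, C-F 14] → take C-D (11); add D.
Step 2: frontier [C-F 14, D-F 10] → take D-F (10); add F.
Step 3: frontier [E-F 3] → take E-F (3); add E.
Step 4: frontier [B-E 11, A-E 13] → take B-E (11); add B.
Step 5: frontier [A-B 11, A-E 13] → take A-B (11); add A.
Vertex order: C, D, F, E, B, A. The 6th vertex is A.

A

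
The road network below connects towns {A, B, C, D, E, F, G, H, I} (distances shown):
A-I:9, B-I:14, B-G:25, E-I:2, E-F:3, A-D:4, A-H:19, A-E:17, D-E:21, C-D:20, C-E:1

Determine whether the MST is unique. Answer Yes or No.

Kruskal: consider edges lightest-first.
C-E (1): add — endpoints in different components.
E-I (2): add — endpoints in different components.
E-F (3): add — endpoints in different components.
A-D (4): add — endpoints in different components.
A-I (9): add — endpoints in different components.
B-I (14): add — endpoints in different components.
A-E (17): skip — A and E already connected.
A-H (19): add — endpoints in different components.
C-D (20): skip — C and D already connected.
D-E (21): skip — D and E already connected.
B-G (25): add — endpoints in different components.
Every non-tree edge has weight strictly greater than the heaviest edge on the tree path between its endpoints, so the MST is unique.

Yes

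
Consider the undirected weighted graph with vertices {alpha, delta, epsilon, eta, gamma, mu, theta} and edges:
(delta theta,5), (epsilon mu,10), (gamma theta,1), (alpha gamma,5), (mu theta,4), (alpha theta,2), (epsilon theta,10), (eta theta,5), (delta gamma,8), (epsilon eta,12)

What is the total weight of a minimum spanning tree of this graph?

Sort edges by weight, then run Kruskal:
gamma theta (1): add. Components now {delta} {alpha} {mu} {epsilon} {gamma,theta} {eta}
alpha theta (2): add. Components now {delta} {alpha,gamma,theta} {mu} {epsilon} {eta}
mu theta (4): add. Components now {delta} {alpha,gamma,mu,theta} {epsilon} {eta}
alpha gamma (5): skip — alpha and gamma already connected.
delta theta (5): add. Components now {alpha,delta,gamma,mu,theta} {epsilon} {eta}
eta theta (5): add. Components now {alpha,delta,eta,gamma,mu,theta} {epsilon}
delta gamma (8): skip — delta and gamma already connected.
epsilon mu (10): add. Components now {alpha,delta,epsilon,eta,gamma,mu,theta}
MST edges: gamma theta, alpha theta, mu theta, delta theta, eta theta, epsilon mu; total weight 1+2+4+5+5+10 = 27.

27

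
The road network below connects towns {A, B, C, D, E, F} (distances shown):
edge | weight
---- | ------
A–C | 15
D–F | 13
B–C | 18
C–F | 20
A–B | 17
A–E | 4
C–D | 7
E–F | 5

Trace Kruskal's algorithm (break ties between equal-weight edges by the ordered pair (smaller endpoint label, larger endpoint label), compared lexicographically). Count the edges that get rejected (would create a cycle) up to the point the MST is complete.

Kruskal: consider edges lightest-first.
A–E (4): add — endpoints in different components.
E–F (5): add — endpoints in different components.
C–D (7): add — endpoints in different components.
D–F (13): add — endpoints in different components.
A–C (15): skip — A and C already connected.
A–B (17): add — endpoints in different components.
Edges rejected before the tree was complete: 1.

1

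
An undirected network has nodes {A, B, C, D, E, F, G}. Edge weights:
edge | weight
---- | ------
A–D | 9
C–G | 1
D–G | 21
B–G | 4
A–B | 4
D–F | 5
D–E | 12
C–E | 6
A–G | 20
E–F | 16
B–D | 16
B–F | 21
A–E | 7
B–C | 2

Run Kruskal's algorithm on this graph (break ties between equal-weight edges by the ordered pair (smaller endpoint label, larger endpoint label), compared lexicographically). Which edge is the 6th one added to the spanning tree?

A-D

Sort edges by weight, then run Kruskal:
C–G (1): add. Components now {A} {B} {C,G} {D} {E} {F}
B–C (2): add. Components now {A} {B,C,G} {D} {E} {F}
A–B (4): add. Components now {A,B,C,G} {D} {E} {F}
B–G (4): skip — B and G already connected.
D–F (5): add. Components now {A,B,C,G} {D,F} {E}
C–E (6): add. Components now {A,B,C,E,G} {D,F}
A–E (7): skip — A and E already connected.
A–D (9): add. Components now {A,B,C,D,E,F,G}
The 6th edge added is A–D.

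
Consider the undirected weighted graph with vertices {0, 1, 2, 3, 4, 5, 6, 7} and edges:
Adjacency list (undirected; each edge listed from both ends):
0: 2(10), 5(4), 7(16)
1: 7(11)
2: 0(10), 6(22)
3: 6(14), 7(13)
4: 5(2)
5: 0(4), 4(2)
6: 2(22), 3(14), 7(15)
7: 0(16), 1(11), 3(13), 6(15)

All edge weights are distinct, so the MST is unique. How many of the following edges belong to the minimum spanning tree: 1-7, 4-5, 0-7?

Kruskal: consider edges lightest-first.
4-5 (2): add — endpoints in different components.
0-5 (4): add — endpoints in different components.
0-2 (10): add — endpoints in different components.
1-7 (11): add — endpoints in different components.
3-7 (13): add — endpoints in different components.
3-6 (14): add — endpoints in different components.
6-7 (15): skip — 6 and 7 already connected.
0-7 (16): add — endpoints in different components.
MST edge set: {4-5, 0-5, 0-2, 1-7, 3-7, 3-6, 0-7}.
Of the listed edges, {1-7, 4-5, 0-7} are in the MST → 3.

3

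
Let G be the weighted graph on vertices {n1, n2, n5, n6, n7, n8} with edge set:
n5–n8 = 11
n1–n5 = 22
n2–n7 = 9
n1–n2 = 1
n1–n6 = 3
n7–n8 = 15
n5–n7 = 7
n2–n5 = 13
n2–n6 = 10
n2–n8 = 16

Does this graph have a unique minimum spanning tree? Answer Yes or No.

Sort edges by weight, then run Kruskal:
n1–n2 (1): add. Components now {n7} {n1,n2} {n5} {n6} {n8}
n1–n6 (3): add. Components now {n7} {n1,n2,n6} {n5} {n8}
n5–n7 (7): add. Components now {n5,n7} {n1,n2,n6} {n8}
n2–n7 (9): add. Components now {n1,n2,n5,n6,n7} {n8}
n2–n6 (10): skip — n6 and n2 already connected.
n5–n8 (11): add. Components now {n1,n2,n5,n6,n7,n8}
Every non-tree edge has weight strictly greater than the heaviest edge on the tree path between its endpoints, so the MST is unique.

Yes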